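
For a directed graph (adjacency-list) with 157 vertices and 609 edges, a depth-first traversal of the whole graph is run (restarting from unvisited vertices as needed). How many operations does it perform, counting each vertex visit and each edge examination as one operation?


A full DFS traversal visits each vertex once and examines each edge once.
V = 157
E = 609
Sum = 157 + 609 = 766


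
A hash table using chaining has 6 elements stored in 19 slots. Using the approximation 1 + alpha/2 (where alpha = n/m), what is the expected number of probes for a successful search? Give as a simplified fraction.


Load factor alpha = n/m = 6/19
Expected probes = 1 + alpha/2 = 1 + 6/(2*19)
= 1 + 6/38
= 38/38 + 6/38
= 44/38
Simplify: 22/19


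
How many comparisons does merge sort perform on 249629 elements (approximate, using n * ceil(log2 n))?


Recursion depth: ceil(log2(249629)) = 18
Each recursion level merges n = 249629 elements
Total = 249629 * 18 = 4493322


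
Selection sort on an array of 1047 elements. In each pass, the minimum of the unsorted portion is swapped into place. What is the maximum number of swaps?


Selection sort performs one swap per pass:
  Pass 1: find min in positions 0 to 1046, swap with position 0
  Pass 2: find min in positions 1 to 1046, swap with position 1
  Pass 3: find min in positions 2 to 1046, swap with position 2
  Pass 4: find min in positions 3 to 1046, swap with position 3
  Pass 5: find min in positions 4 to 1046, swap with position 4
  ... (1041 more passes)
Total passes (and swaps) = n - 1 = 1047 - 1 = 1046


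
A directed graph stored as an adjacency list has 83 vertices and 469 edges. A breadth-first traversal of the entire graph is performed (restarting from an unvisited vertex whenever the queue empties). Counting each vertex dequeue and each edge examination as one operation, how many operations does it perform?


A full BFS traversal dequeues each vertex once and examines each edge once.
Vertex visits: 83
Edge visits: 469
V + E = 83 + 469 = 552


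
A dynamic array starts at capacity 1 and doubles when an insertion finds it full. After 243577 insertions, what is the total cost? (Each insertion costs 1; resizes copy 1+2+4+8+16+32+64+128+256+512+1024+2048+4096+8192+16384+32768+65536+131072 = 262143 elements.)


Insertion cost: 243577 (one per element)
Resizes occur just before inserting elements 2, 3, 5, 9, ...
Elements copied at each resize: 1 + 2 + 4 + 8 + 16 + 32 + 64 + 128 + 256 + 512 + 1024 + 2048 + 4096 + 8192 + 16384 + 32768 + 65536 + 131072
Sum of copies = 262143 (geometric series: 2^k - 1)
Total = 243577 + 262143 = 505720


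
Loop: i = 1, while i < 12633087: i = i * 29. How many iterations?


i multiplies by 29 each step:
i = 1 -> 29 -> 841 -> 24389 -> 707281 -> 20511149 (stop)
Iterations = ceil(log_29(12633087)) = 5


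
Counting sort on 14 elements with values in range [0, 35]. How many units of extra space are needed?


Output array size: 14 (to store sorted result)
Count array size: 36 (one slot per possible value, range 0 to 35)
Total extra space = 14 + 36 = 50


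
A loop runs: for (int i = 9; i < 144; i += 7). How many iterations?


Loop starts at i = 9, increments by 7, stops when i >= 144.
Number of iterations = ceil((144 - 9) / 7)
= ceil(135 / 7)
= 20


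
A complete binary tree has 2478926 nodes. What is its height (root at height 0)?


In a complete binary tree, level k holds nodes 2^k .. 2^(k+1)-1 (1-indexed).
Height = floor(log2(n)) = floor(log2(2478926)) = 21
Check: 2^21 = 2097152 <= 2478926 < 4194304 = 2^22


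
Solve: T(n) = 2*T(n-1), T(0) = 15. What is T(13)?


Unrolling:
T(13) = 2*T(12) = 2^2*T(11) = ... = 2^13*T(0)
= 2^13 * 15
= 8192 * 15 = 122880


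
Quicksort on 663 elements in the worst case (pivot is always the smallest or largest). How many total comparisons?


In the worst case, each partition step picks the worst pivot:
  Partition 1: 662 comparisons (n-1 elements to compare)
  Partition 2: 661 comparisons
  Partition 3: 660 comparisons
  Partition 4: 659 comparisons
  Partition 5: 658 comparisons
  ...
  Last partition: 0 comparisons
Total = (n-1) + (n-2) + ... + 1 + 0 = n*(n-1)/2
= 663*662/2 = 219453


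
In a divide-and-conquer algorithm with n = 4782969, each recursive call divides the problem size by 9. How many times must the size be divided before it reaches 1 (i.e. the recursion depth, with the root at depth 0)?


Number of divisions = log_9(4782969)
Sizes: 4782969 -> 531441 -> 59049 -> 6561 -> 729 -> 81 -> 9 -> 1 (7 divisions)
Recursion depth = 7


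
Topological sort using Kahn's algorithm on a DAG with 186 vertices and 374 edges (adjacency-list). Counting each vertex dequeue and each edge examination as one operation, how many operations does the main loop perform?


Kahn's algorithm:
  1. Compute in-degrees: O(V + E)
  2. Process queue: each vertex dequeued once (O(V))
     each edge examined once (O(E))
Total = V + E = 186 + 374 = 560


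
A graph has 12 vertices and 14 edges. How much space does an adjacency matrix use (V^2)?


Adjacency matrix: V x V grid of entries
Space = V^2 = 12^2 = 12 * 12 = 144


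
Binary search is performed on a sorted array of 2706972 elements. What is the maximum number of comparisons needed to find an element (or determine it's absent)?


Binary search halves the search space each comparison:
  Step 1: search space = 2706972 -> 1353486
  Step 2: search space = 1353486 -> 676743
  Step 3: search space = 676743 -> 338371
  Step 4: search space = 338371 -> 169185
  Step 5: search space = 169185 -> 84592
  Step 6: search space = 84592 -> 42296
  Step 7: search space = 42296 -> 21148
  Step 8: search space = 21148 -> 10574
  Step 9: search space = 10574 -> 5287
  Step 10: search space = 5287 -> 2643
  Step 11: search space = 2643 -> 1321
  Step 12: search space = 1321 -> 660
  Step 13: search space = 660 -> 330
  Step 14: search space = 330 -> 165
  Step 15: search space = 165 -> 82
  Step 16: search space = 82 -> 41
  Step 17: search space = 41 -> 20
  Step 18: search space = 20 -> 10
  Step 19: search space = 10 -> 5
  Step 20: search space = 5 -> 2
  Step 21: search space = 2 -> 1
  Step 22: search space = 1 (final check)
Maximum comparisons = floor(log2(2706972)) + 1 = 21 + 1 = 22


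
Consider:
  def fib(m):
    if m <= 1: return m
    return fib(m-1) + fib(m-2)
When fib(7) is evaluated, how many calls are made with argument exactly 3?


Let N(m) = number of times fib(m) is called while evaluating fib(7).
N(7) = 1 (the initial call).
N(6) = 1 (only fib(7) calls it).
For 1 <= m <= 5: fib(m) is called by fib(m+1) and fib(m+2), so
  N(m) = N(m+1) + N(m+2).
fib(0) is called only by fib(2), so N(0) = N(2).
Walk down from m=7:
  N(7)=1, N(6)=1, N(5)=2, N(4)=3, N(3)=5
N(3) = 5


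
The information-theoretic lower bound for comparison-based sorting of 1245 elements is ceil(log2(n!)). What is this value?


A binary decision tree of height h has at most 2^h leaves and needs at least n! of them, so h >= ceil(log2(n!)).
1245! is far too large to multiply out, so use Stirling's series:
  ln(n!) ~ n ln n - n + (1/2) ln(2 pi n) + 1/(12n)  (error below 1/(360 n^3), negligible here)
  ln(1245) = 7.1268908
  n ln n = 1245 * 7.1268908 = 8872.9790
  (1/2) ln(2 pi * 1245) = (1/2) ln(7822.5657) = 4.4824
  1/(12*1245) = 0.0001
  ln(1245!) ~ 8872.9790 - 1245 + 4.4824 + 0.0001 = 7632.4615
Convert to base 2: log2(1245!) = 7632.4615 / ln 2 = 7632.4615 / 0.69314718 = 11011.3144
ceil(11011.3144) = 11012


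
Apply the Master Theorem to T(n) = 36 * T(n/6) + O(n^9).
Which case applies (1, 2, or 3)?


The Master Theorem: T(n) = a*T(n/b) + O(n^c)
  a = 36, b = 6, c = 9
log_b(a) = log_6(36) = 2
Compare b^c with a: 6^9 = 10077696 > 36, so c > log_b(a).
Since c > log_b(a), Case 3 applies.
T(n) = O(n^9)
Master Theorem case = 3


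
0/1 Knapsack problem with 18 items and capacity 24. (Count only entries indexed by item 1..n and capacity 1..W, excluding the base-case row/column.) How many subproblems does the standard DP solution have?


The DP table is indexed by (item, capacity).
Rows: 18 items
Columns: 24 capacity values (1 to W)
Total subproblems = 18 * 24 = 432


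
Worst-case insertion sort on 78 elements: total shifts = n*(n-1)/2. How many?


Sum of shifts = 1 + 2 + 3 + ... + 77
= 78 * 77 / 2
= 6006 / 2
= 3003


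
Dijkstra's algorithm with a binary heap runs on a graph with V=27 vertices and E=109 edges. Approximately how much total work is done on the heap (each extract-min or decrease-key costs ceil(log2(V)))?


Dijkstra with a binary heap: each vertex is extracted once, each edge may relax once.
Each heap operation costs O(log V).
V + E = 27 + 109 = 136
ceil(log2(27)) = 5 (since 2^4 = 16 < 27 <= 32 = 2^5)
Total heap work = (V+E) * ceil(log2(V)) = 136 * 5 = 680


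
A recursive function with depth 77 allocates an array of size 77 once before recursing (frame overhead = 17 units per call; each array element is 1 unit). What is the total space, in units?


Array allocation: 77 units (allocated once)
Stack frames: 77 deep * 17 per frame = 1309 units
Total = 77 + 1309 = 1386


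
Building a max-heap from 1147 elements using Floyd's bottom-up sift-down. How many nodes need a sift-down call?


In a heap of 1147 elements (0-indexed array):
  Last element index: 1146
  Parent of last element: floor((1146 - 1) / 2) = 572
  Internal nodes: indices 0 to 572
  Count = floor(1147/2) = 573


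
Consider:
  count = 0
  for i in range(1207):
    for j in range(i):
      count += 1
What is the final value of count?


For each i, the inner loop runs i times:
  i=0: inner runs 0 times
  i=1: inner runs 1 time
  i=2: inner runs 2 times
  i=3: inner runs 3 times
  i=4: inner runs 4 times
  i=5: inner runs 5 times
  i=6: inner runs 6 times
  i=7: inner runs 7 times
  ...
Total = 0 + 1 + 2 + ... + 1206 = 1207*(1207-1)/2 = 727821


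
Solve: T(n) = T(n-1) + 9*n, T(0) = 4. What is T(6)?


Expanding the recurrence:
T(6) = T(5) + 9*6
       = T(4) + 9*5 + 9*6
       ...
       = T(0) + 9*(1 + 2 + ... + 6)
       = 4 + 9 * 6*7/2
       = 4 + 9 * 21
       = 4 + 189 = 193


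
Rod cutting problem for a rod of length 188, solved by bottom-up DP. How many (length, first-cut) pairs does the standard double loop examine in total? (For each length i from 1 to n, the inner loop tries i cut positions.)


For each subproblem length i = 1..188, the inner loop considers i possible first cuts.
Total = 1 + 2 + ... + 188
= 188*(188+1)/2
= 188*189/2 = 17766


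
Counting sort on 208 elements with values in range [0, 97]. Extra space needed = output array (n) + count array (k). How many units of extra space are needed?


Output array size: 208 (to store sorted result)
Count array size: 98 (one slot per possible value, range 0 to 97)
Total extra space = 208 + 98 = 306


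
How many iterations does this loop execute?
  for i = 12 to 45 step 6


The loop variable i takes values starting at 12 and increments by 6 each iteration.
Sequence: i = 12, 18, 24, 30, 36, 42
The upper bound 45 is inclusive, so the count is floor((last - first) / step) + 1:
floor((45 - 12) / 6) + 1 = floor(33/6) + 1 = 5 + 1 = 6


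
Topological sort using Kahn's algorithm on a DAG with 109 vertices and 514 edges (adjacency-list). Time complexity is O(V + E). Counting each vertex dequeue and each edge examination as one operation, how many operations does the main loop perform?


Kahn's algorithm:
  1. Compute in-degrees: O(V + E)
  2. Process queue: each vertex dequeued once (O(V))
     each edge examined once (O(E))
Total = V + E = 109 + 514 = 623


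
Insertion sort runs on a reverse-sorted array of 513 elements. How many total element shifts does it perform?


Sum of shifts = 1 + 2 + 3 + ... + 512
= 513 * 512 / 2
= 262656 / 2
= 131328


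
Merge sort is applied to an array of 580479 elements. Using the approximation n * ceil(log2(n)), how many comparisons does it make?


Merge sort divides the array into halves recursively.
Number of levels = ceil(log2(580479)) = 20
At each level, approximately n = 580479 comparisons are needed for merging.
Total comparisons ~ n * ceil(log2(n)) = 580479 * 20 = 11609580


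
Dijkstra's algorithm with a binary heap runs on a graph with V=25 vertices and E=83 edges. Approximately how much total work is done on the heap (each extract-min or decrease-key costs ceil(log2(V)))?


Dijkstra with a binary heap: each vertex is extracted once, each edge may relax once.
Each heap operation costs O(log V).
V + E = 25 + 83 = 108
ceil(log2(25)) = 5 (since 2^4 = 16 < 25 <= 32 = 2^5)
Total heap work = (V+E) * ceil(log2(V)) = 108 * 5 = 540


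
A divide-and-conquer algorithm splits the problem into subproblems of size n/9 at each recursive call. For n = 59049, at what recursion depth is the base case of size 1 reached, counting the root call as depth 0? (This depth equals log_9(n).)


At each depth, the problem size is divided by 9:
  Depth 0: problem size = 59049
  Depth 1: problem size = 6561
  Depth 2: problem size = 729
  Depth 3: problem size = 81
  Depth 4: problem size = 9
  Depth 5: problem size = 1 (base case)
The base case is reached at depth log_9(59049) = 5 (the tree has 6 levels counting depth 0, but the depth asked for is 5).
Recursion depth = 5


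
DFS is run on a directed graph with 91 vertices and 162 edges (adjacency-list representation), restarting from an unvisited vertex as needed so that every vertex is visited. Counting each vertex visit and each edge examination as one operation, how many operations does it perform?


A full DFS traversal processes each vertex exactly once (push/pop on stack).
Each directed edge is examined once.
V = 91, E = 162
V + E = 253


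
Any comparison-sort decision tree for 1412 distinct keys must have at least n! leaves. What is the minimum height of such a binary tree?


A binary decision tree of height h has at most 2^h leaves and needs at least n! of them, so h >= ceil(log2(n!)).
1412! is far too large to multiply out, so use Stirling's series:
  ln(n!) ~ n ln n - n + (1/2) ln(2 pi n) + 1/(12n)  (error below 1/(360 n^3), negligible here)
  ln(1412) = 7.2527624
  n ln n = 1412 * 7.2527624 = 10240.9005
  (1/2) ln(2 pi * 1412) = (1/2) ln(8871.8577) = 4.5453
  1/(12*1412) = 0.0001
  ln(1412!) ~ 10240.9005 - 1412 + 4.5453 + 0.0001 = 8833.4459
Convert to base 2: log2(1412!) = 8833.4459 / ln 2 = 8833.4459 / 0.69314718 = 12743.9686
ceil(12743.9686) = 12744


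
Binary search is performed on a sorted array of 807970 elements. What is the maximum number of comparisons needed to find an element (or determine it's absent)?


Binary search halves the search space each comparison:
  Step 1: search space = 807970 -> 403985
  Step 2: search space = 403985 -> 201992
  Step 3: search space = 201992 -> 100996
  Step 4: search space = 100996 -> 50498
  Step 5: search space = 50498 -> 25249
  Step 6: search space = 25249 -> 12624
  Step 7: search space = 12624 -> 6312
  Step 8: search space = 6312 -> 3156
  Step 9: search space = 3156 -> 1578
  Step 10: search space = 1578 -> 789
  Step 11: search space = 789 -> 394
  Step 12: search space = 394 -> 197
  Step 13: search space = 197 -> 98
  Step 14: search space = 98 -> 49
  Step 15: search space = 49 -> 24
  Step 16: search space = 24 -> 12
  Step 17: search space = 12 -> 6
  Step 18: search space = 6 -> 3
  Step 19: search space = 3 -> 1
  Step 20: search space = 1 (final check)
Maximum comparisons = floor(log2(807970)) + 1 = 19 + 1 = 20


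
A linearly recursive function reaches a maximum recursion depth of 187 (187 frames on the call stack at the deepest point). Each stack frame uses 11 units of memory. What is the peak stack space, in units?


Maximum recursion depth = 187 frames
Memory per frame = 11 units
Total stack space = depth * frame_size
= 187 * 11 = 2057


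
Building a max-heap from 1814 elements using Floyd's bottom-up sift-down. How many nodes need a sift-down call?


In a heap of 1814 elements (0-indexed array):
  Last element index: 1813
  Parent of last element: floor((1813 - 1) / 2) = 906
  Internal nodes: indices 0 to 906
  Count = floor(1814/2) = 907


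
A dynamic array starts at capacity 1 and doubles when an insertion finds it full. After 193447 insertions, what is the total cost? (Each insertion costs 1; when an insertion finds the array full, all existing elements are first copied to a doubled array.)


Insertion cost: 193447 (one per element)
Resizes occur just before inserting elements 2, 3, 5, 9, ...
Elements copied at each resize: 1 + 2 + 4 + 8 + 16 + 32 + 64 + 128 + 256 + 512 + 1024 + 2048 + 4096 + 8192 + 16384 + 32768 + 65536 + 131072
Sum of copies = 262143 (geometric series: 2^k - 1)
Total = 193447 + 262143 = 455590


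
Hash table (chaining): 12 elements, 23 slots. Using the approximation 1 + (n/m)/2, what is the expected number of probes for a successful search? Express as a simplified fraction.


Computing expected probes:
alpha = 12/23
= 1 + alpha/2
= 1 + 12/(2*23)
= (2*23 + 12) / (2*23)
= 58/46 = 29/23


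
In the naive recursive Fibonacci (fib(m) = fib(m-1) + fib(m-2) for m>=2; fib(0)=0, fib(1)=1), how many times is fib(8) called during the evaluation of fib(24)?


Let N(m) = number of times fib(m) is called while evaluating fib(24).
N(24) = 1 (the initial call).
N(23) = 1 (only fib(24) calls it).
For 1 <= m <= 22: fib(m) is called by fib(m+1) and fib(m+2), so
  N(m) = N(m+1) + N(m+2).
fib(0) is called only by fib(2), so N(0) = N(2).
Walk down from m=24:
  N(24)=1, N(23)=1, N(22)=2, N(21)=3, N(20)=5, N(19)=8, N(18)=13, N(17)=21, N(16)=34, N(15)=55, N(14)=89, N(13)=144, N(12)=233, N(11)=377, N(10)=610, N(9)=987, N(8)=1597
N(8) = 1597


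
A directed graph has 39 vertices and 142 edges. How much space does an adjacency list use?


Adjacency list: one list head per vertex + one entry per edge
Vertex heads: 39
Edge entries: 142
Total = 39 + 142 = 181


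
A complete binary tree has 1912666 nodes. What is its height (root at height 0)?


In a complete binary tree, level k holds nodes 2^k .. 2^(k+1)-1 (1-indexed).
Height = floor(log2(n)) = floor(log2(1912666)) = 20
Check: 2^20 = 1048576 <= 1912666 < 2097152 = 2^21


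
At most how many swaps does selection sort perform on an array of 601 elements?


Each of the 600 passes places one element in its final position.
Pass 1: swap minimum into position 0
Pass 2: swap minimum of remaining into position 1
...
Pass 600: last two elements, one swap
Maximum swaps = 601 - 1 = 600


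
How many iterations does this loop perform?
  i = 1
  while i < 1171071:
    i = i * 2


The loop variable doubles each iteration:
i = 1 -> 2 -> 4 -> 8 -> 16 -> 32 -> 64 -> 128 -> 256 -> 512 -> 1024 -> 2048 -> 4096 -> 8192 -> 16384 -> 32768 -> 65536 -> 131072 -> 262144 -> 524288 -> 1048576 -> 2097152 (stop, 2097152 >= 1171071)
Number of doublings = ceil(log2(1171071)) = 21


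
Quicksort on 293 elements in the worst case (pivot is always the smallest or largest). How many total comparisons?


In the worst case, each partition step picks the worst pivot:
  Partition 1: 292 comparisons (n-1 elements to compare)
  Partition 2: 291 comparisons
  Partition 3: 290 comparisons
  Partition 4: 289 comparisons
  Partition 5: 288 comparisons
  ...
  Last partition: 0 comparisons
Total = (n-1) + (n-2) + ... + 1 + 0 = n*(n-1)/2
= 293*292/2 = 42778


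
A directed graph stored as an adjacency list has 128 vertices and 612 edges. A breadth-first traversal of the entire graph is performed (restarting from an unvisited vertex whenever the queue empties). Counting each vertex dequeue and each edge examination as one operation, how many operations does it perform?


A full BFS traversal dequeues each vertex once and examines each edge once.
Vertex visits: 128
Edge visits: 612
V + E = 128 + 612 = 740


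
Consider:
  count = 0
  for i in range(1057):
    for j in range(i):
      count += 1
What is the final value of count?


For each i, the inner loop runs i times:
  i=0: inner runs 0 times
  i=1: inner runs 1 time
  i=2: inner runs 2 times
  i=3: inner runs 3 times
  i=4: inner runs 4 times
  i=5: inner runs 5 times
  i=6: inner runs 6 times
  i=7: inner runs 7 times
  ...
Total = 0 + 1 + 2 + ... + 1056 = 1057*(1057-1)/2 = 558096


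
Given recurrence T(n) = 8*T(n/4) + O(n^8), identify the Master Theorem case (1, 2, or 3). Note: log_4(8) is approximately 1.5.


Master Theorem parameters: a=8, b=4, c=8
log_b(a) = 1.5
Compare b^c with a: 4^8 = 65536 > 8, so c > log_b(a).
Comparing c=8 vs log_b(a)=1.5:
8 > 1.5 => Case 3
Result: T(n) = O(n^8)
Master Theorem case = 3


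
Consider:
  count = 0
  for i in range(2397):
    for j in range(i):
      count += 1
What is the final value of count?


For each i, the inner loop runs i times:
  i=0: inner runs 0 times
  i=1: inner runs 1 time
  i=2: inner runs 2 times
  i=3: inner runs 3 times
  i=4: inner runs 4 times
  i=5: inner runs 5 times
  i=6: inner runs 6 times
  i=7: inner runs 7 times
  ...
Total = 0 + 1 + 2 + ... + 2396 = 2397*(2397-1)/2 = 2871606


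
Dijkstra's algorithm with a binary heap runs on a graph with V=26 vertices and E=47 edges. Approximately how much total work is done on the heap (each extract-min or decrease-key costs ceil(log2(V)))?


Dijkstra with a binary heap: each vertex is extracted once, each edge may relax once.
Each heap operation costs O(log V).
V + E = 26 + 47 = 73
ceil(log2(26)) = 5 (since 2^4 = 16 < 26 <= 32 = 2^5)
Total heap work = (V+E) * ceil(log2(V)) = 73 * 5 = 365


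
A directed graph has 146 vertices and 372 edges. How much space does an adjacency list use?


Adjacency list: one list head per vertex + one entry per edge
Vertex heads: 146
Edge entries: 372
Total = 146 + 372 = 518


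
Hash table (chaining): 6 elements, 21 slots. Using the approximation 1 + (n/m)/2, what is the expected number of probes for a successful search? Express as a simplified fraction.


Computing expected probes:
alpha = 6/21
= 1 + alpha/2
= 1 + 6/(2*21)
= (2*21 + 6) / (2*21)
= 48/42 = 8/7


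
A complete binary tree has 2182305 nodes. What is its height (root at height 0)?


In a complete binary tree, level k holds nodes 2^k .. 2^(k+1)-1 (1-indexed).
Height = floor(log2(n)) = floor(log2(2182305)) = 21
Check: 2^21 = 2097152 <= 2182305 < 4194304 = 2^22


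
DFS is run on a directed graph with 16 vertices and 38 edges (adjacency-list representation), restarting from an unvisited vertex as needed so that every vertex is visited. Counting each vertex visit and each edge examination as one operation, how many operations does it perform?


A full DFS traversal processes each vertex exactly once (push/pop on stack).
Each directed edge is examined once.
V = 16, E = 38
V + E = 54


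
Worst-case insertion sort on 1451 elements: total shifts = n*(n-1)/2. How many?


Sum of shifts = 1 + 2 + 3 + ... + 1450
= 1451 * 1450 / 2
= 2103950 / 2
= 1051975


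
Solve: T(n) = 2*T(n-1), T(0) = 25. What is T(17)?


Unrolling:
T(17) = 2*T(16) = 2^2*T(15) = ... = 2^17*T(0)
= 2^17 * 25
= 131072 * 25 = 3276800


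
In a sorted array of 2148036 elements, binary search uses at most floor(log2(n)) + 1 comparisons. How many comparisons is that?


Halving sequence: 2148036 -> 1074018 -> 537009 -> 268504 -> 134252 -> 67126 -> 33563 -> 16781 -> 8390 -> 4195 -> 2097 -> 1048 -> 524 -> 262 -> 131 -> 65 -> 32 -> 16 -> 8 -> 4 -> 2 -> 1
Number of halvings = 21
Max comparisons = 21 + 1 = 22


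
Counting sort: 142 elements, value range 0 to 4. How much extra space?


n = 142 (output array)
k = 5 (count array for 5 distinct values)
Extra space = 142 + 5 = 147


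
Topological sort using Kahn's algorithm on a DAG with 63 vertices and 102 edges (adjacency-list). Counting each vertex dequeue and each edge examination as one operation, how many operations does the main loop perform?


Kahn's algorithm:
  1. Compute in-degrees: O(V + E)
  2. Process queue: each vertex dequeued once (O(V))
     each edge examined once (O(E))
Total = V + E = 63 + 102 = 165


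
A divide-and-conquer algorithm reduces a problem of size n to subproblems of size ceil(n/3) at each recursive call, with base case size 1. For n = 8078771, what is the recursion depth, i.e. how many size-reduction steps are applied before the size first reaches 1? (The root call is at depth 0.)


Each step divides the size by 3 (rounding up); after k steps the size is ceil(n/3^k), which equals 1 exactly when 3^k >= n.
So the depth is the smallest k with 3^k >= 8078771, i.e. ceil(log_3(8078771)).
3^14 = 4782969 < 8078771 <= 14348907 = 3^15
Recursion depth = 15


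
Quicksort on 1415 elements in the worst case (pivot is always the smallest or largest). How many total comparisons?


In the worst case, each partition step picks the worst pivot:
  Partition 1: 1414 comparisons (n-1 elements to compare)
  Partition 2: 1413 comparisons
  Partition 3: 1412 comparisons
  Partition 4: 1411 comparisons
  Partition 5: 1410 comparisons
  ...
  Last partition: 0 comparisons
Total = (n-1) + (n-2) + ... + 1 + 0 = n*(n-1)/2
= 1415*1414/2 = 1000405


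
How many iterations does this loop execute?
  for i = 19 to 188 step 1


The loop variable i takes values starting at 19 and increments by 1 each iteration.
Sequence: i = 19, 20, 21, 22, 23, 24, 25, 26, 27, ...
The upper bound 188 is inclusive, so the count is floor((last - first) / step) + 1:
floor((188 - 19) / 1) + 1 = floor(169/1) + 1 = 169 + 1 = 170


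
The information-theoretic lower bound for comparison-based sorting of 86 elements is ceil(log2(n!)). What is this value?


A binary decision tree of height h has at most 2^h leaves and needs at least n! of them, so h >= ceil(log2(n!)).
86! is far too large to multiply out, so use Stirling's series:
  ln(n!) ~ n ln n - n + (1/2) ln(2 pi n) + 1/(12n)  (error below 1/(360 n^3), negligible here)
  ln(86) = 4.4543473
  n ln n = 86 * 4.4543473 = 383.0739
  (1/2) ln(2 pi * 86) = (1/2) ln(540.3539) = 3.1461
  1/(12*86) = 0.0010
  ln(86!) ~ 383.0739 - 86 + 3.1461 + 0.0010 = 300.2210
Convert to base 2: log2(86!) = 300.2210 / ln 2 = 300.2210 / 0.69314718 = 433.1273
ceil(433.1273) = 434


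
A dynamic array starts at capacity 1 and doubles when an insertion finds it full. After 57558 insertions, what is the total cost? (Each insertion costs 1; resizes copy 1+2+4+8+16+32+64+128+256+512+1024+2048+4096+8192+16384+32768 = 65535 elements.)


Insertion cost: 57558 (one per element)
Resizes occur just before inserting elements 2, 3, 5, 9, ...
Elements copied at each resize: 1 + 2 + 4 + 8 + 16 + 32 + 64 + 128 + 256 + 512 + 1024 + 2048 + 4096 + 8192 + 16384 + 32768
Sum of copies = 65535 (geometric series: 2^k - 1)
Total = 57558 + 65535 = 123093


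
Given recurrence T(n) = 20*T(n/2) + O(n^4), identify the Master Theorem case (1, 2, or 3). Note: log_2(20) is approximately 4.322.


Master Theorem parameters: a=20, b=2, c=4
log_b(a) = 4.322
Compare b^c with a: 2^4 = 16 < 20, so c < log_b(a).
Comparing c=4 vs log_b(a)=4.322:
4 < 4.322 => Case 1
Result: T(n) = O(n^(log_2 20)) ~ O(n^4.322)
Master Theorem case = 1


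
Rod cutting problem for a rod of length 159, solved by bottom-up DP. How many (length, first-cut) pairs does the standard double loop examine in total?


For each subproblem length i = 1..159, the inner loop considers i possible first cuts.
Total = 1 + 2 + ... + 159
= 159*(159+1)/2
= 159*160/2 = 12720


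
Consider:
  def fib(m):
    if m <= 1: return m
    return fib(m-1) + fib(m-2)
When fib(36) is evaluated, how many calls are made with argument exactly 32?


Let N(m) = number of times fib(m) is called while evaluating fib(36).
N(36) = 1 (the initial call).
N(35) = 1 (only fib(36) calls it).
For 1 <= m <= 34: fib(m) is called by fib(m+1) and fib(m+2), so
  N(m) = N(m+1) + N(m+2).
fib(0) is called only by fib(2), so N(0) = N(2).
Walk down from m=36:
  N(36)=1, N(35)=1, N(34)=2, N(33)=3, N(32)=5
N(32) = 5


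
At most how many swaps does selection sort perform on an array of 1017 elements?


Each of the 1016 passes places one element in its final position.
Pass 1: swap minimum into position 0
Pass 2: swap minimum of remaining into position 1
...
Pass 1016: last two elements, one swap
Maximum swaps = 1017 - 1 = 1016


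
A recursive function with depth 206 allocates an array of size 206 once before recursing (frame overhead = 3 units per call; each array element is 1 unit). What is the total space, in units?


Array allocation: 206 units (allocated once)
Stack frames: 206 deep * 3 per frame = 618 units
Total = 206 + 618 = 824


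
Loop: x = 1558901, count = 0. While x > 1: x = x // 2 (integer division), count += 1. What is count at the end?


The variable x halves each step:
x = 1558901 -> 779450 -> 389725 -> 194862 -> 97431 -> 48715 -> 24357 -> 12178 -> 6089 -> 3044 -> 1522 -> 761 -> 380 -> 190 -> 95 -> 47 -> 23 -> 11 -> 5 -> 2 -> 1
Number of halvings = floor(log2(1558901)) = 20


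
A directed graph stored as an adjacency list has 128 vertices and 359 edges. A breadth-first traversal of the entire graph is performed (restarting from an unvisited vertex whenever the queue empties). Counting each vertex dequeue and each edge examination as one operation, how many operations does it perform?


A full BFS traversal dequeues each vertex once and examines each edge once.
Vertex visits: 128
Edge visits: 359
V + E = 128 + 359 = 487


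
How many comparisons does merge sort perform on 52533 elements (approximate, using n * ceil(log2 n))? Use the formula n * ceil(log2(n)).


Recursion depth: ceil(log2(52533)) = 16
Each recursion level merges n = 52533 elements
Total = 52533 * 16 = 840528


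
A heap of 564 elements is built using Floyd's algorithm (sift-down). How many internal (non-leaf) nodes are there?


Leaf nodes occupy roughly half the array.
Sift-down is called for each internal node, starting from the last one.
Internal nodes = floor(n/2) = floor(564/2) = 282


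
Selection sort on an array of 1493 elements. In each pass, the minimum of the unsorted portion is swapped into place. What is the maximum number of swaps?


Selection sort performs one swap per pass:
  Pass 1: find min in positions 0 to 1492, swap with position 0
  Pass 2: find min in positions 1 to 1492, swap with position 1
  Pass 3: find min in positions 2 to 1492, swap with position 2
  Pass 4: find min in positions 3 to 1492, swap with position 3
  Pass 5: find min in positions 4 to 1492, swap with position 4
  ... (1487 more passes)
Total passes (and swaps) = n - 1 = 1493 - 1 = 1492


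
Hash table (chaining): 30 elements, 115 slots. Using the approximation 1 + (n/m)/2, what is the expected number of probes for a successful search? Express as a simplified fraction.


Computing expected probes:
alpha = 30/115
= 1 + alpha/2
= 1 + 30/(2*115)
= (2*115 + 30) / (2*115)
= 260/230 = 26/23


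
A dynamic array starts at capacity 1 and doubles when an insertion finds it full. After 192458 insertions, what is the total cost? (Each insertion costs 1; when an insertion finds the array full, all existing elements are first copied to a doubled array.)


Insertion cost: 192458 (one per element)
Resizes occur just before inserting elements 2, 3, 5, 9, ...
Elements copied at each resize: 1 + 2 + 4 + 8 + 16 + 32 + 64 + 128 + 256 + 512 + 1024 + 2048 + 4096 + 8192 + 16384 + 32768 + 65536 + 131072
Sum of copies = 262143 (geometric series: 2^k - 1)
Total = 192458 + 262143 = 454601


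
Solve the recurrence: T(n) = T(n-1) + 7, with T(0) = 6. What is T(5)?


Unrolling the recurrence:
T(5) = T(4) + 7
       = T(3) + 7 + 7
       = T(2) + 7*3
       ...
       = T(0) + 7*5
       = 6 + 35 = 41


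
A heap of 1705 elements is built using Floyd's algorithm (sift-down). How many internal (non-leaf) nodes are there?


Leaf nodes occupy roughly half the array.
Sift-down is called for each internal node, starting from the last one.
Internal nodes = floor(n/2) = floor(1705/2) = 852


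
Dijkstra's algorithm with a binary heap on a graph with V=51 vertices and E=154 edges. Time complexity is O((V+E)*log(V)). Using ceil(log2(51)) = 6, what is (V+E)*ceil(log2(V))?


Dijkstra with a binary heap: each vertex is extracted once, each edge may relax once.
Each heap operation costs O(log V).
V + E = 51 + 154 = 205
ceil(log2(51)) = 6 (since 2^5 = 32 < 51 <= 64 = 2^6)
Total heap work = (V+E) * ceil(log2(V)) = 205 * 6 = 1230


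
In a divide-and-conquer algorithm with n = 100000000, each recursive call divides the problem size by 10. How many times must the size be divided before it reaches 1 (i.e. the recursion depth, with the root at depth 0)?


Number of divisions = log_10(100000000)
Sizes: 100000000 -> 10000000 -> 1000000 -> 100000 -> 10000 -> 1000 -> 100 -> 10 -> 1 (8 divisions)
Recursion depth = 8


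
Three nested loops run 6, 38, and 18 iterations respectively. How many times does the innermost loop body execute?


Loop 1 (outermost): 6 iterations
Loop 2 (middle): 38 iterations per outer
Loop 3 (innermost): 18 iterations per middle
Total = 6 * 38 * 18 = 4104


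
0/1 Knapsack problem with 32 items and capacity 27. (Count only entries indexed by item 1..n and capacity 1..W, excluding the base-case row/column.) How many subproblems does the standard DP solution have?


The DP table is indexed by (item, capacity).
Rows: 32 items
Columns: 27 capacity values (1 to W)
Total subproblems = 32 * 27 = 864


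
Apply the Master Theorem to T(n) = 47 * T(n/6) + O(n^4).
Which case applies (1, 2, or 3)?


The Master Theorem: T(n) = a*T(n/b) + O(n^c)
  a = 47, b = 6, c = 4
log_b(a) = log_6(47) ~ 2.149
Compare b^c with a: 6^4 = 1296 > 47, so c > log_b(a).
Since c > log_b(a), Case 3 applies.
T(n) = O(n^4)
Master Theorem case = 3


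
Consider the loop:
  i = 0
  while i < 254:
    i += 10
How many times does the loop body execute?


Starting at i = 0, each iteration adds 10.
Iterations until i >= 254:
  Iteration 1: i = 0 -> i = 10
  Iteration 2: i = 10 -> i = 20
  Iteration 3: i = 20 -> i = 30
  Iteration 4: i = 30 -> i = 40
  Iteration 5: i = 40 -> i = 50
  Iteration 6: i = 50 -> i = 60
  Iteration 7: i = 60 -> i = 70
  Iteration 8: i = 70 -> i = 80
  ... continuing ...
Total iterations = ceil(254/10) = 26


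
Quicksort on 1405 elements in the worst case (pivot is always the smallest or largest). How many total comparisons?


In the worst case, each partition step picks the worst pivot:
  Partition 1: 1404 comparisons (n-1 elements to compare)
  Partition 2: 1403 comparisons
  Partition 3: 1402 comparisons
  Partition 4: 1401 comparisons
  Partition 5: 1400 comparisons
  ...
  Last partition: 0 comparisons
Total = (n-1) + (n-2) + ... + 1 + 0 = n*(n-1)/2
= 1405*1404/2 = 986310


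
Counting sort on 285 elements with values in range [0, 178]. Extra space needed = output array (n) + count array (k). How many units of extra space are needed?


Output array size: 285 (to store sorted result)
Count array size: 179 (one slot per possible value, range 0 to 178)
Total extra space = 285 + 179 = 464


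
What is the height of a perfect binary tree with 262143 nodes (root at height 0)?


A perfect binary tree with 262143 nodes:
  262143 = 2^18 - 1
  Levels: 0, 1, ..., 17
  Height = 17


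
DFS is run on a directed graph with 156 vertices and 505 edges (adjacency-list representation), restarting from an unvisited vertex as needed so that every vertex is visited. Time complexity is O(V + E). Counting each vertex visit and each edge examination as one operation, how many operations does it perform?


A full DFS traversal processes each vertex exactly once (push/pop on stack).
Each directed edge is examined once.
V = 156, E = 505
V + E = 661


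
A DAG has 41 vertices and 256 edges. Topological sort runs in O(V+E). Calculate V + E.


V = 41 (vertex processing)
E = 256 (edge processing)
V + E = 41 + 256 = 297


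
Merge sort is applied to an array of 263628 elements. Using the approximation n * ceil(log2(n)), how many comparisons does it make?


Merge sort divides the array into halves recursively.
Number of levels = ceil(log2(263628)) = 19
At each level, approximately n = 263628 comparisons are needed for merging.
Total comparisons ~ n * ceil(log2(n)) = 263628 * 19 = 5008932


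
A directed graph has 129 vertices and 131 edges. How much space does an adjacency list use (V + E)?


Adjacency list: one list head per vertex + one entry per edge
Vertex heads: 129
Edge entries: 131
Total = 129 + 131 = 260


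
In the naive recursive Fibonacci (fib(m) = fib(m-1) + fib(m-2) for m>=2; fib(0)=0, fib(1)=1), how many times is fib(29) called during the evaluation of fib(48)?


Let N(m) = number of times fib(m) is called while evaluating fib(48).
N(48) = 1 (the initial call).
N(47) = 1 (only fib(48) calls it).
For 1 <= m <= 46: fib(m) is called by fib(m+1) and fib(m+2), so
  N(m) = N(m+1) + N(m+2).
fib(0) is called only by fib(2), so N(0) = N(2).
Walk down from m=48:
  N(48)=1, N(47)=1, N(46)=2, N(45)=3, N(44)=5, N(43)=8, N(42)=13, N(41)=21, N(40)=34, N(39)=55, N(38)=89, N(37)=144, N(36)=233, N(35)=377, N(34)=610, N(33)=987, N(32)=1597, N(31)=2584, N(30)=4181, N(29)=6765
N(29) = 6765


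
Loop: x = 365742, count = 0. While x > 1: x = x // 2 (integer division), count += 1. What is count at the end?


The variable x halves each step:
x = 365742 -> 182871 -> 91435 -> 45717 -> 22858 -> 11429 -> 5714 -> 2857 -> 1428 -> 714 -> 357 -> 178 -> 89 -> 44 -> 22 -> 11 -> 5 -> 2 -> 1
Number of halvings = floor(log2(365742)) = 18


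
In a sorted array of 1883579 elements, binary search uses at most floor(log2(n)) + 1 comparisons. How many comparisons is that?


Halving sequence: 1883579 -> 941789 -> 470894 -> 235447 -> 117723 -> 58861 -> 29430 -> 14715 -> 7357 -> 3678 -> 1839 -> 919 -> 459 -> 229 -> 114 -> 57 -> 28 -> 14 -> 7 -> 3 -> 1
Number of halvings = 20
Max comparisons = 20 + 1 = 21


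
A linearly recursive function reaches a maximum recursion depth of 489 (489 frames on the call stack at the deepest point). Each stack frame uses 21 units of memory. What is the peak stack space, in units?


Maximum recursion depth = 489 frames
Memory per frame = 21 units
Total stack space = depth * frame_size
= 489 * 21 = 10269


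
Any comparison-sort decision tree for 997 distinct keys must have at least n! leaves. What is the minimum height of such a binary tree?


A binary decision tree of height h has at most 2^h leaves and needs at least n! of them, so h >= ceil(log2(n!)).
997! is far too large to multiply out, so use Stirling's series:
  ln(n!) ~ n ln n - n + (1/2) ln(2 pi n) + 1/(12n)  (error below 1/(360 n^3), negligible here)
  ln(997) = 6.9047508
  n ln n = 997 * 6.9047508 = 6884.0365
  (1/2) ln(2 pi * 997) = (1/2) ln(6264.3358) = 4.3713
  1/(12*997) = 0.0001
  ln(997!) ~ 6884.0365 - 997 + 4.3713 + 0.0001 = 5891.4079
Convert to base 2: log2(997!) = 5891.4079 / ln 2 = 5891.4079 / 0.69314718 = 8499.5050
ceil(8499.5050) = 8500


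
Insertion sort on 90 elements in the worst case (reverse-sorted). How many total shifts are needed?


In the worst case (reverse-sorted), each element shifts past all previous:
  Element 1: 1 shifts
  Element 2: 2 shifts
  Element 3: 3 shifts
  Element 4: 4 shifts
  Element 5: 5 shifts
  ...
  Element 89: 89 shifts
Total = 1 + 2 + ... + 89
= 90*(90-1)/2 = 4005


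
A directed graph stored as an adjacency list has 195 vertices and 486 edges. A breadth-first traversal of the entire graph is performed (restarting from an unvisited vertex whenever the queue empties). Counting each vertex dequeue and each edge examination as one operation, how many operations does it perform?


A full BFS traversal dequeues each vertex once and examines each edge once.
Vertex visits: 195
Edge visits: 486
V + E = 195 + 486 = 681


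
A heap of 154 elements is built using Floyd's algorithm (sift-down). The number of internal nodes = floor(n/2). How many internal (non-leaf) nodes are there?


Leaf nodes occupy roughly half the array.
Sift-down is called for each internal node, starting from the last one.
Internal nodes = floor(n/2) = floor(154/2) = 77
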